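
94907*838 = 79532066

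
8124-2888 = 5236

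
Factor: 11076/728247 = 2^2*263^ ( - 1) = 4/263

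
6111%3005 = 101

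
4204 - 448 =3756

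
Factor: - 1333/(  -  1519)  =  43/49 =7^ ( - 2 )*43^1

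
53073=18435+34638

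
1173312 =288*4074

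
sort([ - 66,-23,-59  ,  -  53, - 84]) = [-84 , - 66,-59, - 53, - 23]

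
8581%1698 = 91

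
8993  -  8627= 366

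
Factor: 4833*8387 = 3^3 * 179^1 * 8387^1= 40534371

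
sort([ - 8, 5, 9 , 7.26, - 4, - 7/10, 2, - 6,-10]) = [ - 10, - 8, - 6, - 4, - 7/10, 2, 5,7.26, 9]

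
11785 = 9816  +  1969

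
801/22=36 + 9/22 =36.41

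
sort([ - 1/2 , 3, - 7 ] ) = [-7, - 1/2,3 ] 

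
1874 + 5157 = 7031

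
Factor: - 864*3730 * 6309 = -20332140480 = - 2^6*3^5*5^1 * 373^1*701^1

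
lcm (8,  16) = 16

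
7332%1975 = 1407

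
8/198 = 4/99 = 0.04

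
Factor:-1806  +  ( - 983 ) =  - 2789^1 = - 2789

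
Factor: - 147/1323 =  - 1/9 = -  3^( - 2)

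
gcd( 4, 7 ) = 1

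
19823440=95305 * 208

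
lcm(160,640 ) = 640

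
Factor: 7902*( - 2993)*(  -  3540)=83723428440  =  2^3* 3^3*5^1 * 41^1 * 59^1*73^1*439^1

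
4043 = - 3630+7673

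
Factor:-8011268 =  - 2^2*23^1*31^1*53^2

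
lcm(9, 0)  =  0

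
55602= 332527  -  276925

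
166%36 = 22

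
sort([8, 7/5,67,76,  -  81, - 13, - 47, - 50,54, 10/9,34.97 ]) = [  -  81,-50, - 47, - 13,10/9,7/5,8,34.97,54,67,76]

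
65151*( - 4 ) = -260604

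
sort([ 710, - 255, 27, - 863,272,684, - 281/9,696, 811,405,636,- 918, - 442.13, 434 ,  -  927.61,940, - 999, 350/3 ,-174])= [  -  999, - 927.61, - 918, - 863, - 442.13, -255, - 174, - 281/9 , 27, 350/3, 272,405, 434,636,684, 696,710,811,940 ]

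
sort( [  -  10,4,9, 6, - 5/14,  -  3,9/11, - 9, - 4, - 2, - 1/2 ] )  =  [-10, - 9, - 4, - 3, - 2,-1/2, - 5/14, 9/11,4, 6, 9 ]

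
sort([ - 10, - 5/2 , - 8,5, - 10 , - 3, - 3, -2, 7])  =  [ - 10, - 10, - 8, - 3, - 3, - 5/2, - 2, 5 , 7]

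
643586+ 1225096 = 1868682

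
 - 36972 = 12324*( - 3)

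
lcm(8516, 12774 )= 25548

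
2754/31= 2754/31 = 88.84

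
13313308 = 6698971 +6614337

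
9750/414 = 1625/69 = 23.55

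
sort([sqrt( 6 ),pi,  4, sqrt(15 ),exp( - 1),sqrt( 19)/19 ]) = [sqrt( 19)/19, exp( - 1 ) , sqrt(6),  pi,sqrt( 15) , 4 ] 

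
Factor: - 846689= - 846689^1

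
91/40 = 91/40 = 2.27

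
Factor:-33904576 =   -  2^6*23^1*31^1*743^1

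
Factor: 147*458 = 2^1*3^1*7^2*229^1 = 67326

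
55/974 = 55/974= 0.06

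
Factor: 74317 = 74317^1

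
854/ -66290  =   - 1 + 4674/4735 = - 0.01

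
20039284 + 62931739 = 82971023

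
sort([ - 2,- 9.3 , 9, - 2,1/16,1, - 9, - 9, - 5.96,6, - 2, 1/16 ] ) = [ - 9.3, - 9, - 9  ,-5.96, - 2 , - 2,-2 , 1/16, 1/16, 1, 6,9 ]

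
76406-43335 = 33071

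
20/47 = 20/47 = 0.43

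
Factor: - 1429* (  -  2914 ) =4164106 =2^1  *  31^1*47^1 * 1429^1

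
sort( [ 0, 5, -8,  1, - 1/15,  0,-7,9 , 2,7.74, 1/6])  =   [ - 8,- 7 ,  -  1/15,0,  0 , 1/6,1,2 , 5, 7.74,9]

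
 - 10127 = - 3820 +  - 6307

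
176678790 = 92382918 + 84295872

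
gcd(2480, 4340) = 620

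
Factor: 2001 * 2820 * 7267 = 2^2 *3^2*5^1*13^2 *23^1*29^1*43^1 * 47^1 = 41006372940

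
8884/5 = 1776 + 4/5=1776.80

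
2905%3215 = 2905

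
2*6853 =13706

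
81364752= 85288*954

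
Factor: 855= 3^2*5^1*19^1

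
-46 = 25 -71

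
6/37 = 6/37 = 0.16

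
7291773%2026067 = 1213572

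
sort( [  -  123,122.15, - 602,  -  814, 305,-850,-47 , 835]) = [ - 850,  -  814 ,  -  602, -123 , - 47,122.15,  305,  835 ] 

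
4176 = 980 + 3196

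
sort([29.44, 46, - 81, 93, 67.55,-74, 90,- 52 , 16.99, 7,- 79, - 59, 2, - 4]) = [ - 81,  -  79,  -  74, - 59, - 52, - 4,2,7, 16.99,29.44,46, 67.55,  90, 93 ]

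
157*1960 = 307720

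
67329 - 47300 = 20029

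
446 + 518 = 964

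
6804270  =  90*75603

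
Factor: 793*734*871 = 2^1*13^2*61^1*67^1*367^1 = 506976002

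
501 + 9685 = 10186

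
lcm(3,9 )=9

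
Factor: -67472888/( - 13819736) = 246781^(  -  1) * 1204873^1 = 1204873/246781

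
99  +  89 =188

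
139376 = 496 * 281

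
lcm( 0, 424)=0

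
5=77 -72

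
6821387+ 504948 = 7326335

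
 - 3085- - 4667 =1582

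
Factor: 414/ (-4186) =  - 9/91 =- 3^2*7^(-1)*13^( - 1 ) 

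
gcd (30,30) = 30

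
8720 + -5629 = 3091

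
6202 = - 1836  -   - 8038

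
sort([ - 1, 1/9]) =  [ - 1, 1/9]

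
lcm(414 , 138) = 414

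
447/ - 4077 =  - 149/1359= - 0.11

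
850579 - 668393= 182186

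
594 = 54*11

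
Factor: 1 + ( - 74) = -73 = - 73^1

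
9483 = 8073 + 1410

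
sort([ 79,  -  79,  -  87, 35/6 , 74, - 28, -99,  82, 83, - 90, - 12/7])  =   [ - 99, - 90, - 87, - 79, - 28, - 12/7, 35/6, 74  ,  79 , 82, 83]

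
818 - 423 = 395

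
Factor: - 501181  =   -173^1*2897^1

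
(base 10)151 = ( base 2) 10010111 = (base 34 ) 4f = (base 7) 304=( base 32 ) 4N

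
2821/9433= 2821/9433= 0.30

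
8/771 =8/771 =0.01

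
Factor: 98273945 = 5^1 * 7^1 * 11^1*47^1*5431^1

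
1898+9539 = 11437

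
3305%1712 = 1593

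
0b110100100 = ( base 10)420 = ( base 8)644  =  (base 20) 110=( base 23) i6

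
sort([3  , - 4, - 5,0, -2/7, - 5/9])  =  [  -  5 , - 4, - 5/9, - 2/7,0,3] 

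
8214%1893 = 642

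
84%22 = 18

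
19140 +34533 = 53673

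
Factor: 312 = 2^3*3^1 * 13^1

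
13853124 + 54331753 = 68184877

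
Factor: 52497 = 3^2*19^1*307^1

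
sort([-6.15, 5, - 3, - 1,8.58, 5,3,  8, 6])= [ -6.15, -3,-1,3, 5, 5,6,  8,8.58 ]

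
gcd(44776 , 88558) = 2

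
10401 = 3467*3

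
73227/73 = 73227/73 = 1003.11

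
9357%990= 447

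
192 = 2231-2039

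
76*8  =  608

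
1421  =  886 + 535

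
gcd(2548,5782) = 98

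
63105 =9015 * 7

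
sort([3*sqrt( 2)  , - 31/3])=[ - 31/3, 3*sqrt ( 2)]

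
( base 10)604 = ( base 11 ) 4aa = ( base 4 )21130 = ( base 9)741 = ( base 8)1134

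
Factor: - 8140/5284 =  - 2035/1321=- 5^1*11^1*37^1*1321^ ( -1)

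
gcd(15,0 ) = 15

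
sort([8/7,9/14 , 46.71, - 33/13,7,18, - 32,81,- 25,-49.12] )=[ - 49.12, - 32, - 25, - 33/13, 9/14,8/7,7, 18,46.71,81]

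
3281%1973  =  1308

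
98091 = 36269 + 61822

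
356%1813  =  356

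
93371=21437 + 71934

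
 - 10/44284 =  - 1 + 22137/22142  =  - 0.00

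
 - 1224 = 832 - 2056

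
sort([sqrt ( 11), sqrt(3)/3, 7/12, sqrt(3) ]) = [sqrt ( 3 ) /3,7/12, sqrt ( 3 ), sqrt(11)]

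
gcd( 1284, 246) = 6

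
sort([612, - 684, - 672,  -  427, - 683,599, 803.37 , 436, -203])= [ - 684,  -  683, - 672, -427, - 203,  436,  599,612,803.37] 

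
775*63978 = 49582950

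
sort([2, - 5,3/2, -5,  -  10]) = [  -  10, - 5 , - 5,3/2,2 ] 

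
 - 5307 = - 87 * 61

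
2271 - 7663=  -  5392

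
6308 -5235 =1073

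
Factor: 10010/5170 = 91/47 = 7^1 * 13^1*47^( - 1 ) 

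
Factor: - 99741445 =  - 5^1*19948289^1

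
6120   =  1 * 6120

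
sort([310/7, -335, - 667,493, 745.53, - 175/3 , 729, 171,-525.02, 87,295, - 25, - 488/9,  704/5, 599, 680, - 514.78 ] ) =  [ - 667, - 525.02, - 514.78,- 335, - 175/3,-488/9, - 25, 310/7 , 87, 704/5,  171, 295, 493,  599, 680, 729, 745.53] 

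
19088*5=95440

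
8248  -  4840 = 3408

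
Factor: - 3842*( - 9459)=36341478=2^1*3^2*17^1*113^1 * 1051^1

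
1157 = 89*13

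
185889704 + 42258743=228148447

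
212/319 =212/319 = 0.66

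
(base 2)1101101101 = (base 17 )30a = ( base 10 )877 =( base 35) p2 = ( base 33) QJ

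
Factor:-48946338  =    -  2^1*3^2*7^1*37^1*10499^1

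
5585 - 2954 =2631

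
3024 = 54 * 56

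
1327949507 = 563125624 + 764823883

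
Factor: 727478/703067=2^1*53^1*199^( - 1 )*3533^( -1 ) * 6863^1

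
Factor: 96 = 2^5*3^1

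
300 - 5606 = -5306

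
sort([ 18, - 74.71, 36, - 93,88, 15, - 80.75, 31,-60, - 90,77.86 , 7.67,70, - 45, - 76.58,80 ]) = [ - 93,-90 , - 80.75,-76.58,-74.71, - 60 , - 45,7.67,15, 18,31,36,70,77.86,80,88] 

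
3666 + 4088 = 7754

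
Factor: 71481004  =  2^2*7^2*364699^1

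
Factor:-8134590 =  -  2^1*3^1*5^1*263^1*1031^1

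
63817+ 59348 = 123165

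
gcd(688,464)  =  16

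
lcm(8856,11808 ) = 35424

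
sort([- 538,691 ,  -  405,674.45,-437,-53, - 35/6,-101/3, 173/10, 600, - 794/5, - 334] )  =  [-538, - 437, -405, - 334, - 794/5, - 53, - 101/3, - 35/6,  173/10,600,674.45, 691] 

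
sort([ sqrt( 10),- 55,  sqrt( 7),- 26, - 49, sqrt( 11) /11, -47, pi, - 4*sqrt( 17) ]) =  [ - 55,- 49, - 47,  -  26,- 4*sqrt( 17), sqrt (11 )/11, sqrt(7),pi,sqrt(10)] 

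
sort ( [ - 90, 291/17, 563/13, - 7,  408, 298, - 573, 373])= [ -573,  -  90,-7, 291/17,  563/13, 298, 373,  408]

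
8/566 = 4/283 = 0.01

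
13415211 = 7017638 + 6397573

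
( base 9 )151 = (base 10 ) 127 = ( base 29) 4b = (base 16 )7f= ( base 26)4n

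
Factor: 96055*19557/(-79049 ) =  - 3^2*5^1*41^1*53^1*137^( - 1)*577^ ( - 1) * 19211^1 = - 1878547635/79049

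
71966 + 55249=127215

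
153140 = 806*190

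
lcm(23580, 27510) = 165060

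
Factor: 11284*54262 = 612292408 =2^3*7^1*13^2*31^1  *  2087^1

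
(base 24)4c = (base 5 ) 413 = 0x6C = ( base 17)66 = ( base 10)108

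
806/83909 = 806/83909  =  0.01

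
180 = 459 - 279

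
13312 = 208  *64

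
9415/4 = 9415/4 =2353.75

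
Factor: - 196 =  - 2^2*7^2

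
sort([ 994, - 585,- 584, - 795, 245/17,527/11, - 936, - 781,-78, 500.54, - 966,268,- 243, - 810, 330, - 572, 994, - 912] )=[ - 966, - 936, - 912, - 810, - 795, - 781, - 585, - 584, - 572, - 243,-78, 245/17, 527/11, 268,330 , 500.54, 994, 994 ]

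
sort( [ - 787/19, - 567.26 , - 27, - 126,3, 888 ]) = [ -567.26, - 126, - 787/19, - 27, 3,888 ] 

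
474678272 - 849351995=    - 374673723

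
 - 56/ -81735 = 56/81735=0.00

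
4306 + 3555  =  7861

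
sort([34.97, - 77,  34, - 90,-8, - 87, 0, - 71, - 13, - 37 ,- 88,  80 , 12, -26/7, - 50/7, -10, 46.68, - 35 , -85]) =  [ -90, - 88, - 87, - 85,-77, - 71, - 37, - 35 , - 13, - 10,-8, - 50/7 ,-26/7, 0, 12,34 , 34.97, 46.68, 80 ] 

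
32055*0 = 0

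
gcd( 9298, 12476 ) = 2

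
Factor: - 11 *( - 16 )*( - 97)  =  -2^4*11^1*97^1 =- 17072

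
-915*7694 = - 7040010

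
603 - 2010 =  - 1407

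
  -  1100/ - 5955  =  220/1191 = 0.18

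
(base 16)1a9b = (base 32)6KR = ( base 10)6811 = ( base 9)10307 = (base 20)H0B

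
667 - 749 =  - 82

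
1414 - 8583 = -7169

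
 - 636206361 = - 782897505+146691144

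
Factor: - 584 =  - 2^3*73^1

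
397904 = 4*99476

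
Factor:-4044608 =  - 2^6*63197^1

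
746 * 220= 164120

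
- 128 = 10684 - 10812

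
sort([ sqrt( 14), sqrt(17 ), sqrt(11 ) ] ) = [ sqrt(11 ), sqrt( 14), sqrt(17)] 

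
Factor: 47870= 2^1 * 5^1 * 4787^1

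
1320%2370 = 1320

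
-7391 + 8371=980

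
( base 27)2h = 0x47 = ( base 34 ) 23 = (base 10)71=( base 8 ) 107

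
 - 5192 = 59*( - 88 )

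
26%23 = 3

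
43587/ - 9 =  - 4843 + 0/1 = - 4843.00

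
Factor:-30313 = - 30313^1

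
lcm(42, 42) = 42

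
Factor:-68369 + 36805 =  - 2^2*13^1*607^1 = -  31564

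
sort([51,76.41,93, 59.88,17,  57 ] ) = [ 17,  51,57, 59.88, 76.41,93]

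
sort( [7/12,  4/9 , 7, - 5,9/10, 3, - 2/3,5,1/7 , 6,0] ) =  [ - 5,- 2/3, 0,  1/7,4/9,7/12, 9/10, 3, 5,6, 7]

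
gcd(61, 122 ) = 61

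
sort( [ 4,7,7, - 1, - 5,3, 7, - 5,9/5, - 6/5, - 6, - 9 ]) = [-9,  -  6, - 5, - 5, - 6/5, - 1,9/5,3,4,7  ,  7, 7 ]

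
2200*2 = 4400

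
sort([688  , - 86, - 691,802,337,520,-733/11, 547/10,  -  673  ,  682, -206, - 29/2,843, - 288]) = [-691, - 673,-288, - 206, - 86, - 733/11,- 29/2, 547/10,337 , 520,682,688, 802,  843]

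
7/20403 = 7/20403 = 0.00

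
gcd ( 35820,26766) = 18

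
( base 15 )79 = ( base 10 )114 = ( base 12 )96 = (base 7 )222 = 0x72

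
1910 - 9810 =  - 7900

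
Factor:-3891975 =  - 3^1*5^2 * 51893^1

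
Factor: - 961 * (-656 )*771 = 2^4*3^1*31^2*41^1*257^1  =  486050736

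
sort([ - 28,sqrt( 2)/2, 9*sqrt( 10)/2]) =[  -  28,sqrt( 2)/2, 9*sqrt( 10)/2 ] 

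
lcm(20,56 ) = 280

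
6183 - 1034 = 5149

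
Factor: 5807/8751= 3^ ( - 1 )*2917^( - 1 )*5807^1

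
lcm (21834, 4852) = 43668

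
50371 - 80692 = -30321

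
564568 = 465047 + 99521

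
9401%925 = 151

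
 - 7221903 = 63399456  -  70621359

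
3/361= 3/361   =  0.01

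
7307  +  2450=9757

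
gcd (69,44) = 1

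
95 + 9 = 104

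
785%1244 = 785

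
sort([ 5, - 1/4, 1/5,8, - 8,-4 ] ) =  [ - 8,-4, - 1/4,1/5,  5 , 8]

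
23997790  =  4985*4814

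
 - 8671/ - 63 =8671/63  =  137.63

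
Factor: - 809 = - 809^1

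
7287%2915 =1457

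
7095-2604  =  4491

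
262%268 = 262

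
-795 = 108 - 903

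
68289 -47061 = 21228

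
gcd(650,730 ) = 10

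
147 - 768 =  - 621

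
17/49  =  17/49 = 0.35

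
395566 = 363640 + 31926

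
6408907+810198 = 7219105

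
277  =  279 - 2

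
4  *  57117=228468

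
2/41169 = 2/41169 = 0.00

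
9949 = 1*9949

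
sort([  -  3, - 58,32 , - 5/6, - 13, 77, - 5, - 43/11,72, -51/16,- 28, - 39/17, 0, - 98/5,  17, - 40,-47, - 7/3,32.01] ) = [ - 58, - 47,  -  40, -28,-98/5,-13, - 5, - 43/11,- 51/16, - 3, - 7/3, - 39/17, - 5/6,  0, 17,32  ,  32.01,72,77 ] 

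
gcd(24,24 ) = 24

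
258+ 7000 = 7258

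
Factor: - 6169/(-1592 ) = 2^ (-3)*31^1=31/8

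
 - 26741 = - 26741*1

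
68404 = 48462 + 19942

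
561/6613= 33/389 = 0.08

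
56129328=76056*738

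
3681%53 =24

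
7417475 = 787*9425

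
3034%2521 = 513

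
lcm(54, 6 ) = 54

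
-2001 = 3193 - 5194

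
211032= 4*52758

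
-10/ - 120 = 1/12  =  0.08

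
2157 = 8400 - 6243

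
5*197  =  985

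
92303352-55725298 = 36578054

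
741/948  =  247/316 = 0.78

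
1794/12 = 299/2  =  149.50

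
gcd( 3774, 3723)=51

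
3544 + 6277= 9821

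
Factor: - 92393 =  - 7^1*67^1*197^1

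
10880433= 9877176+1003257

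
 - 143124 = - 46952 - 96172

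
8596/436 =19 + 78/109 = 19.72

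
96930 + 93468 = 190398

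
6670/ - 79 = -6670/79=- 84.43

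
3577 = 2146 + 1431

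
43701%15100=13501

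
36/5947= 36/5947 =0.01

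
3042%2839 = 203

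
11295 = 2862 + 8433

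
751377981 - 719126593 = 32251388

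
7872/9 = 2624/3  =  874.67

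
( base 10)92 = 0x5c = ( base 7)161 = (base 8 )134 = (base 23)40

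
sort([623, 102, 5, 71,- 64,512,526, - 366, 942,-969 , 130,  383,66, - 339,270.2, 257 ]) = [ - 969, - 366, - 339,-64,5,66, 71 , 102, 130,257, 270.2, 383,  512, 526, 623, 942 ] 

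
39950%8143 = 7378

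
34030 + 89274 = 123304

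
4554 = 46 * 99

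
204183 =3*68061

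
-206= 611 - 817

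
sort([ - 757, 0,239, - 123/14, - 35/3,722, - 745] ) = [ - 757, - 745 , - 35/3, - 123/14,0,  239, 722 ] 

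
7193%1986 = 1235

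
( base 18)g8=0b100101000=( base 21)e2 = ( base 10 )296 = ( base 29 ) A6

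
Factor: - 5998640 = - 2^4*5^1 * 167^1*449^1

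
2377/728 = 3+193/728=3.27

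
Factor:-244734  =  -2^1*3^1*7^1*5827^1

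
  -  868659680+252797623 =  - 615862057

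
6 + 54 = 60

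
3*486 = 1458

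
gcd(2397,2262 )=3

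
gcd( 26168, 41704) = 8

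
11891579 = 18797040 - 6905461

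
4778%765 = 188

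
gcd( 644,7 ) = 7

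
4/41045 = 4/41045 = 0.00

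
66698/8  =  33349/4 = 8337.25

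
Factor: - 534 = -2^1*3^1*89^1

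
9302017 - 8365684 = 936333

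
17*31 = 527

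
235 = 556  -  321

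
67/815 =67/815 = 0.08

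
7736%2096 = 1448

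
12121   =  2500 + 9621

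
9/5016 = 3/1672 = 0.00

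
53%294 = 53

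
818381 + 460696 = 1279077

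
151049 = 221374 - 70325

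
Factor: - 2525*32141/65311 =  - 81156025/65311 = -5^2*101^1*241^( - 1)*271^( - 1)*32141^1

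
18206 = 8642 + 9564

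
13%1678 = 13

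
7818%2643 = 2532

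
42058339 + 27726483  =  69784822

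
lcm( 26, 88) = 1144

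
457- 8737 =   -  8280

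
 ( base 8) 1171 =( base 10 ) 633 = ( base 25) 108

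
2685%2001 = 684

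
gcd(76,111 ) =1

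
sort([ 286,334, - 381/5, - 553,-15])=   [ - 553,  -  381/5, - 15, 286, 334 ]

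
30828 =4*7707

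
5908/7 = 844 = 844.00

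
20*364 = 7280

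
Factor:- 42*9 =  - 2^1*3^3*7^1 = - 378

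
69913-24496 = 45417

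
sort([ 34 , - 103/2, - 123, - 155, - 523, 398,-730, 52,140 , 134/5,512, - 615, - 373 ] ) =[-730,- 615,- 523, - 373, - 155, - 123, - 103/2,134/5, 34,52, 140,398,512 ] 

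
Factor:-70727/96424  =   - 2^( -3 )*17^( - 1)*107^1*661^1 *709^ ( - 1)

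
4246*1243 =5277778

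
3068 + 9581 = 12649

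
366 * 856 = 313296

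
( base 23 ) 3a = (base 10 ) 79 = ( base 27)2P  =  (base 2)1001111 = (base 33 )2d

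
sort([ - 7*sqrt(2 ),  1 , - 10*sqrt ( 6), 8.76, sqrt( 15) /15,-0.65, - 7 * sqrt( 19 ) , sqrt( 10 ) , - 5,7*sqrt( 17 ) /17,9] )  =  [ - 7*sqrt( 19), - 10*sqrt( 6 ), - 7*sqrt( 2), - 5, - 0.65,sqrt( 15)/15 , 1, 7 *sqrt(17 ) /17, sqrt( 10 ), 8.76,  9] 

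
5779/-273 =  - 22  +  227/273 = -21.17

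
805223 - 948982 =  - 143759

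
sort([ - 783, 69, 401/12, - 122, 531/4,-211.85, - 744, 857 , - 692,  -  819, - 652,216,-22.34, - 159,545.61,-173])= [- 819,-783, - 744, - 692, - 652,-211.85,-173, - 159 ,  -  122, - 22.34, 401/12,69,531/4,  216,545.61, 857]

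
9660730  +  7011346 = 16672076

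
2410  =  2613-203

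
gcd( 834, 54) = 6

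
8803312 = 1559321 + 7243991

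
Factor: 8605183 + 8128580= 16733763 = 3^3*17^1*36457^1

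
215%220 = 215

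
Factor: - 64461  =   - 3^1*21487^1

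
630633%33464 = 28281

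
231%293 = 231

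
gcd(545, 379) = 1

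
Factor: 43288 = 2^3*7^1*773^1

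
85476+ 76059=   161535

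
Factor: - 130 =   -  2^1 * 5^1*13^1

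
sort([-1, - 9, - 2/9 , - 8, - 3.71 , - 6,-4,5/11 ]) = [ - 9, - 8, - 6, - 4, - 3.71,-1,-2/9,5/11 ]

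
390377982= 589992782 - 199614800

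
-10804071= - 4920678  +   - 5883393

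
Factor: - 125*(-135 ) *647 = 3^3 *5^4 * 647^1 = 10918125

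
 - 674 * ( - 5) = 3370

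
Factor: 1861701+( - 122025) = 1739676  =  2^2*3^1*144973^1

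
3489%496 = 17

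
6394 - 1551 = 4843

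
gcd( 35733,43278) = 3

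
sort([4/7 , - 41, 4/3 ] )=[ - 41,4/7,4/3 ]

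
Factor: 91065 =3^1*5^1*13^1*467^1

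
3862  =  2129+1733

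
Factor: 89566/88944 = 44783/44472 = 2^( - 3 )*3^ ( - 1)*17^( - 1) * 19^1 * 109^( - 1)*2357^1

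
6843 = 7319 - 476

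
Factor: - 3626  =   - 2^1*7^2*37^1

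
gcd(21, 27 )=3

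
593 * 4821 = 2858853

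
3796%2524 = 1272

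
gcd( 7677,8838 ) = 9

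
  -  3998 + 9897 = 5899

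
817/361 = 43/19 = 2.26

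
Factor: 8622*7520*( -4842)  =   - 2^7*3^4*5^1*47^1 * 269^1  *  479^1  =  - 313942884480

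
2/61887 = 2/61887= 0.00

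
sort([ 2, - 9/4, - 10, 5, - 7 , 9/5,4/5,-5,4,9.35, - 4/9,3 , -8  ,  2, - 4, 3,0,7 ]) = [ - 10,-8, - 7,  -  5,-4, - 9/4,-4/9,0,4/5, 9/5,2, 2 , 3,3 , 4,5,7, 9.35]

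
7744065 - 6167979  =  1576086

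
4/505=4/505 = 0.01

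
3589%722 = 701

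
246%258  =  246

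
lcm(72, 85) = 6120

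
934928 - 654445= 280483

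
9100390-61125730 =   -  52025340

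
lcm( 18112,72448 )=72448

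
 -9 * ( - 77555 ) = 697995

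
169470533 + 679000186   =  848470719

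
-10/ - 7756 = 5/3878= 0.00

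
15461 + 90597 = 106058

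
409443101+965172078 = 1374615179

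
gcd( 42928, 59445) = 1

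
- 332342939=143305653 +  - 475648592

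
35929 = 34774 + 1155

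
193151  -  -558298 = 751449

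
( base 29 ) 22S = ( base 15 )7CD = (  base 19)4H1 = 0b11011101000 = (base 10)1768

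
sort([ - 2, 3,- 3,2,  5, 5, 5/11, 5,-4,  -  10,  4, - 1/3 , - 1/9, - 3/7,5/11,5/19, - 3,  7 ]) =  [-10, - 4, - 3, - 3,-2, -3/7,-1/3,-1/9, 5/19,  5/11, 5/11,  2, 3,  4 , 5,5,5, 7] 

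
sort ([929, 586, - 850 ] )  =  [-850, 586, 929 ]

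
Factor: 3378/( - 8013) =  - 1126/2671 = - 2^1 * 563^1*2671^( - 1 )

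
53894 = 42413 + 11481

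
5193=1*5193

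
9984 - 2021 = 7963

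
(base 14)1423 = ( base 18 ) AHD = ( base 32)3f7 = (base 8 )6747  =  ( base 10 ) 3559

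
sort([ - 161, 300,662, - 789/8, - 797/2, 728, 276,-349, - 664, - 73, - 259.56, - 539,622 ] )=[ - 664,- 539,- 797/2, - 349, - 259.56, - 161, - 789/8,-73,276,300,622 , 662,728 ]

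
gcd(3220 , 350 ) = 70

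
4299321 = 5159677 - 860356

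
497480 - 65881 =431599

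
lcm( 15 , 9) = 45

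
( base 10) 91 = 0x5b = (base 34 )2N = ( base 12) 77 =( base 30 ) 31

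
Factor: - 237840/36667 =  - 240/37 = - 2^4*3^1*5^1 * 37^( - 1)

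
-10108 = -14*722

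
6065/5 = 1213 = 1213.00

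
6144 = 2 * 3072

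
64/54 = 32/27 = 1.19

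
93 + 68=161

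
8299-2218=6081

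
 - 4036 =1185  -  5221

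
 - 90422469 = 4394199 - 94816668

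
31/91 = 31/91 =0.34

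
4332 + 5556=9888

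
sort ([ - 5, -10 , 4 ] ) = [ - 10, - 5,4 ]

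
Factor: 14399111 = 61^1 * 137^1*1723^1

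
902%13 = 5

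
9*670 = 6030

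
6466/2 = 3233 = 3233.00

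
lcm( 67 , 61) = 4087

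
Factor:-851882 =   -  2^1*157^1*2713^1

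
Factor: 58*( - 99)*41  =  -2^1*3^2 * 11^1*29^1*41^1 =-235422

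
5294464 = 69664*76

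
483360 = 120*4028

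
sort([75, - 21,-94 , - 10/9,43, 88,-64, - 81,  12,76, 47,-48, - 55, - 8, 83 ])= [ - 94 , - 81, - 64, - 55, -48  , - 21, -8, - 10/9, 12, 43, 47,  75, 76, 83,88] 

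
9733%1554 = 409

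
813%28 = 1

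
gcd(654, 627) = 3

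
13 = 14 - 1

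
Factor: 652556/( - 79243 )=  -2^2*23^1*41^1 * 109^( -1)*173^1*727^ (-1)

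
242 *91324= 22100408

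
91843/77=91843/77 =1192.77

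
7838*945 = 7406910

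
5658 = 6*943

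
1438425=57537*25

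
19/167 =19/167 = 0.11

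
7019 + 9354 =16373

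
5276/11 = 479 + 7/11 = 479.64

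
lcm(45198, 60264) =180792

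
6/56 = 3/28 = 0.11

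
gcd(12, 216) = 12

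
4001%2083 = 1918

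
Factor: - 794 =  - 2^1*397^1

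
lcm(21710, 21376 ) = 1389440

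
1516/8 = 189  +  1/2 = 189.50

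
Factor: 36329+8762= 45091 = 67^1*673^1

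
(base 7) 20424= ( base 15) 1746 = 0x1398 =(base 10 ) 5016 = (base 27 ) 6nl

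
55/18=3  +  1/18= 3.06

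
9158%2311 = 2225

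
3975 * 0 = 0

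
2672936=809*3304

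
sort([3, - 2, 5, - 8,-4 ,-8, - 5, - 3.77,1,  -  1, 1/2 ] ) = [ - 8, - 8, - 5, - 4, - 3.77 , - 2 , - 1 , 1/2,1,3,5]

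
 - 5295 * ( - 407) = 2155065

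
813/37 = 813/37 = 21.97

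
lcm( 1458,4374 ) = 4374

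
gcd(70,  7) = 7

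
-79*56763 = - 4484277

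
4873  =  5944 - 1071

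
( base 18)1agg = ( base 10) 9376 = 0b10010010100000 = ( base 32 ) 950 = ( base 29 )B49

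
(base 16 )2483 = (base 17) 1f5e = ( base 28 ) BPN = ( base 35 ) 7M2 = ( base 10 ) 9347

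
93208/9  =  93208/9 = 10356.44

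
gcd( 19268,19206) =2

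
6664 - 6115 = 549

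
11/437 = 11/437 = 0.03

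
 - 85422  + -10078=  -95500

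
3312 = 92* 36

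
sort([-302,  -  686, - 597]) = [ - 686,-597,-302 ]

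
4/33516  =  1/8379  =  0.00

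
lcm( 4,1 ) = 4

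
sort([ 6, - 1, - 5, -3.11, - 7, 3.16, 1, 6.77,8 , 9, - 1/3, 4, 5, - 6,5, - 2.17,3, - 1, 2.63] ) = [ - 7, - 6,-5, -3.11, -2.17,-1, - 1, - 1/3 , 1,2.63, 3, 3.16,4, 5, 5, 6, 6.77,  8, 9]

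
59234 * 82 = 4857188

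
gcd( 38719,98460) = 1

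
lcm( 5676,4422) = 380292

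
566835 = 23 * 24645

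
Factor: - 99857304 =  - 2^3*3^2*41^1 * 33827^1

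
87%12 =3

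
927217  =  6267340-5340123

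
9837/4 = 2459 + 1/4= 2459.25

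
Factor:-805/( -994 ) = 115/142 = 2^( - 1) * 5^1*23^1*71^(-1)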